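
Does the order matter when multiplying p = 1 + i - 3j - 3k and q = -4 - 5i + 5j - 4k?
Yes: pq = 4 + 18i + 36j - 2k ≠ 4 - 36i - 2j + 18k = qp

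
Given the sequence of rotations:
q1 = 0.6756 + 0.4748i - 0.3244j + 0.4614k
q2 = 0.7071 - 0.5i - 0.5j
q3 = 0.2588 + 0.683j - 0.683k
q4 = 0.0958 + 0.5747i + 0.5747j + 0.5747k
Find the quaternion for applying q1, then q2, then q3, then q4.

q2 · q1 = 0.5529 - 0.2328i - 0.3365j + 0.7259k
q3 · q2 · q1 = 0.8687 + 0.2057i + 0.4495j - 0.0308k
q4 · q3 · q2 · q1 = -0.2756 + 0.2429i + 0.6782j + 0.6364k
-0.2756 + 0.2429i + 0.6782j + 0.6364k


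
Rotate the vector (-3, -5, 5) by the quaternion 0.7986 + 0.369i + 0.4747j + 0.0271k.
(0.712, -7.63, 0.524)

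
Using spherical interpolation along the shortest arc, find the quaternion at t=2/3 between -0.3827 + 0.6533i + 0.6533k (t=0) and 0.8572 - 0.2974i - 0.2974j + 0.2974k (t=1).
-0.8284 + 0.5082i + 0.2311j + 0.0459k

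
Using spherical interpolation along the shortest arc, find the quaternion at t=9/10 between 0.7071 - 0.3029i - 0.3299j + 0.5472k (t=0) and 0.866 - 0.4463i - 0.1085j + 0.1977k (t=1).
0.8583 - 0.436i - 0.1326j + 0.236k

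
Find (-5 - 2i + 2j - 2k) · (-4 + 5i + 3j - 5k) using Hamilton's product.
14 - 21i - 43j + 17k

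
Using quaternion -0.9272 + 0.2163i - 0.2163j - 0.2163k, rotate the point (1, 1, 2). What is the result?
(0.933, 2.11, 0.824)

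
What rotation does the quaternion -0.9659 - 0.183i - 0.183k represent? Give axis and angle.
axis = (-√2/2, 0, -√2/2), θ = 11π/6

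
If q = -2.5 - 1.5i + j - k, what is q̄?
-2.5 + 1.5i - j + k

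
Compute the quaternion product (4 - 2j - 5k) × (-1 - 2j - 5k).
-33 - 6j - 15k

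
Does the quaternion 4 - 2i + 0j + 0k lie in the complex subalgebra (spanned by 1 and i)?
Yes. The quaternion 4 - 2i has j- and k-coefficients y = z = 0, so it lies in the complex subalgebra spanned by 1 and i.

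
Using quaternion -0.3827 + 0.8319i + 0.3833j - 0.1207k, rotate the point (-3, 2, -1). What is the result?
(-0.446, -3.561, -1.058)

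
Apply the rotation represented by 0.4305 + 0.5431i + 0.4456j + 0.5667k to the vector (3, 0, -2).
(-2.117, 2.841, 0.67)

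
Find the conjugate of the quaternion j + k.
-j - k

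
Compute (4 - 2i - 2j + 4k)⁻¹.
0.1 + 0.05i + 0.05j - 0.1k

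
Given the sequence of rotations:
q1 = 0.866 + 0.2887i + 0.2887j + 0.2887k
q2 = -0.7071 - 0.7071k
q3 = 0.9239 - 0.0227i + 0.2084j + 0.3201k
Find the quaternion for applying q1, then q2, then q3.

q2 · q1 = -0.4082 - 0.4083j - 0.8165k
q3 · q2 · q1 = -0.0307 - 0.0302i - 0.4808j - 0.8758k
-0.0307 - 0.0302i - 0.4808j - 0.8758k


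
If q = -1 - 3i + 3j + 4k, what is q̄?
-1 + 3i - 3j - 4k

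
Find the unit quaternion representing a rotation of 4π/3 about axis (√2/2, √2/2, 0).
-0.5 + 0.6124i + 0.6124j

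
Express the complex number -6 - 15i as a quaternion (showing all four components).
-6 - 15i + 0j + 0k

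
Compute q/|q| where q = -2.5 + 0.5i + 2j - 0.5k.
-0.7625 + 0.1525i + 0.61j - 0.1525k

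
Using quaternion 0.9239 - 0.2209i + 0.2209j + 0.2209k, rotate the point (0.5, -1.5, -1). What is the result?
(0.85, -1.558, -0.592)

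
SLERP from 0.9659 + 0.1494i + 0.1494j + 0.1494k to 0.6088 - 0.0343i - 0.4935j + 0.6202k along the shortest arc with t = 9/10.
0.6755 - 0.0145i - 0.4398j + 0.5917k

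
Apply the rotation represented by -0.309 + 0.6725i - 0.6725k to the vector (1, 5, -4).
(1.636, -5.292, -3.364)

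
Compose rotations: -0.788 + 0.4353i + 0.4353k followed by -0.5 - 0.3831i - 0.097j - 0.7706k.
0.8962 + 0.042i - 0.0922j + 0.4318k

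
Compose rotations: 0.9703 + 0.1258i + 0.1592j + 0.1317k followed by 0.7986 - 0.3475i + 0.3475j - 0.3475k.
0.809 - 0.1356i + 0.4664j - 0.331k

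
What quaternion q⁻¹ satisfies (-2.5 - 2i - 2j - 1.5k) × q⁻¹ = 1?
-0.1515 + 0.1212i + 0.1212j + 0.0909k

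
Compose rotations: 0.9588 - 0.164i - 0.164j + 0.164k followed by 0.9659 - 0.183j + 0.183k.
0.8661 - 0.1584i - 0.3639j + 0.3039k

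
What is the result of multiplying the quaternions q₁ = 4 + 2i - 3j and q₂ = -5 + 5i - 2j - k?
-36 + 13i + 9j + 7k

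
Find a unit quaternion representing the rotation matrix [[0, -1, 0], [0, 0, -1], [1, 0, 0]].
0.5 + 0.5i - 0.5j + 0.5k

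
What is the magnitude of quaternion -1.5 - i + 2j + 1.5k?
3.082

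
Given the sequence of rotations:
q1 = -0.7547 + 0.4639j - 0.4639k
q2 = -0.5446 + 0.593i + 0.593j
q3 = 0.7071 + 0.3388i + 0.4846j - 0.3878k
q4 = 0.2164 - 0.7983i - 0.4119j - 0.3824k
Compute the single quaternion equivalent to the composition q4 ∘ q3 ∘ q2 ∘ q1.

q2 · q1 = 0.1359 - 0.7226i - 0.4251j + 0.5277k
q3 · q2 · q1 = 0.7516 - 0.374i - 0.1333j + 0.5266k
q4 · q3 · q2 · q1 = 0.0105 - 0.9488i + 0.225j - 0.2211k
0.0105 - 0.9488i + 0.225j - 0.2211k


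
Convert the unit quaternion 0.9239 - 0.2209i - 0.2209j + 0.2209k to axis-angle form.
axis = (-√3/3, -√3/3, √3/3), θ = π/4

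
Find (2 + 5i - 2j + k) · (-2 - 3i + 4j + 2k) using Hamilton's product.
17 - 24i - j + 16k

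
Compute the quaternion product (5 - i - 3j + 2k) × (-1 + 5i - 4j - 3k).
-6 + 43i - 10j + 2k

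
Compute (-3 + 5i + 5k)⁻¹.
-0.0508 - 0.0847i - 0.0847k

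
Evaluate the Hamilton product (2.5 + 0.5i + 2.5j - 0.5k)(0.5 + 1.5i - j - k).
2.5 + i - 1.5j - 7k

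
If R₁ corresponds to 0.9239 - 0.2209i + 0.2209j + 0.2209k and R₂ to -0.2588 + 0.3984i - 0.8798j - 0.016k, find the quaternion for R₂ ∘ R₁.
0.0468 + 0.2344i - 0.9545j - 0.1783k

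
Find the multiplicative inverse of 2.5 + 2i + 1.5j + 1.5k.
0.1695 - 0.1356i - 0.1017j - 0.1017k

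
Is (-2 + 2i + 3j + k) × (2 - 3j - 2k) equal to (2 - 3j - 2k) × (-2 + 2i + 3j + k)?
No: pq = 7 + i + 16j ≠ 7 + 7i + 8j + 12k = qp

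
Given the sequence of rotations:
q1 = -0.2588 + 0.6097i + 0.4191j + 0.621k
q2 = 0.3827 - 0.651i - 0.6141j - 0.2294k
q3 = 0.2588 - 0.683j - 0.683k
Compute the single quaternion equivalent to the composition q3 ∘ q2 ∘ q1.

q2 · q1 = 0.6977 + 0.1166i + 0.5837j + 0.3986k
q3 · q2 · q1 = 0.8515 + 0.1566i - 0.4051j - 0.2937k
0.8515 + 0.1566i - 0.4051j - 0.2937k


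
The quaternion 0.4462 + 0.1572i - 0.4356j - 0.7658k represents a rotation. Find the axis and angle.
axis = (0.1757, -0.4867, -0.8557), θ = 127°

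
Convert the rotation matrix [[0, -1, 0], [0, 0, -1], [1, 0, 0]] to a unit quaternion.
0.5 + 0.5i - 0.5j + 0.5k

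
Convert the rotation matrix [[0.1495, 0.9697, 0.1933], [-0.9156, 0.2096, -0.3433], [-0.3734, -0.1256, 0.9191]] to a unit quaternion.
0.7547 + 0.0721i + 0.1877j - 0.6245k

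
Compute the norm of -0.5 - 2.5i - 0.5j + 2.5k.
√13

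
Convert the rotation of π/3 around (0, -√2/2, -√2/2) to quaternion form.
0.866 - 0.3536j - 0.3536k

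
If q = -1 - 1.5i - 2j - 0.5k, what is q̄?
-1 + 1.5i + 2j + 0.5k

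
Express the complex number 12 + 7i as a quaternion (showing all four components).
12 + 7i + 0j + 0k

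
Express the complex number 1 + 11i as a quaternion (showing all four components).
1 + 11i + 0j + 0k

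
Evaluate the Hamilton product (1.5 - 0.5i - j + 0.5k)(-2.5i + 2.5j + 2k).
0.25 - 7i + 3.5j - 0.75k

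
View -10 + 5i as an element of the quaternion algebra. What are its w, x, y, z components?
-10 + 5i + 0j + 0k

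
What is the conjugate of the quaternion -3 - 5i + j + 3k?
-3 + 5i - j - 3k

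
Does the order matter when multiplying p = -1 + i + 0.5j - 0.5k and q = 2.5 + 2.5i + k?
Yes: pq = -4.5 + 0.5i - j - 3.5k ≠ -4.5 - 0.5i + 3.5j - k = qp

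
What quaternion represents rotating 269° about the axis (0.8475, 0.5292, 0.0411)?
-0.7009 + 0.6045i + 0.3775j + 0.0293k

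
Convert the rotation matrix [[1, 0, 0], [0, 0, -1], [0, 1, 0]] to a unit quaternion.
0.7071 + 0.7071i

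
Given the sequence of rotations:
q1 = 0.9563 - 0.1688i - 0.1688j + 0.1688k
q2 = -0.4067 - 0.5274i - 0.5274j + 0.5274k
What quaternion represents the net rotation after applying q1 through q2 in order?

q2 · q1 = -0.656 - 0.4357i - 0.4357j + 0.4357k
-0.656 - 0.4357i - 0.4357j + 0.4357k


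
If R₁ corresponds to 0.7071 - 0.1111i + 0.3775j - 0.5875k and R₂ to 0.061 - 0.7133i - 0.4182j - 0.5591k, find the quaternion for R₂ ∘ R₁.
-0.2067 - 0.0544i - 0.6296j - 0.7469k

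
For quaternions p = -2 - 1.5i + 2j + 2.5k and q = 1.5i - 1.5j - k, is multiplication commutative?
No: pq = 7.75 - 1.25i + 5.25j + 1.25k ≠ 7.75 - 4.75i + 0.75j + 2.75k = qp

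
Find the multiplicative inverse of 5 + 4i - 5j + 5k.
0.0549 - 0.044i + 0.0549j - 0.0549k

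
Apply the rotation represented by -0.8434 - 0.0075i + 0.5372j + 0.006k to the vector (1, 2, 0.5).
(-0.026, 1.978, 1.156)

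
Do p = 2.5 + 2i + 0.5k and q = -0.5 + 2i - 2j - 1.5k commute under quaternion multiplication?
No: pq = -4.5 + 5i - j - 8k ≠ -4.5 + 3i - 9j = qp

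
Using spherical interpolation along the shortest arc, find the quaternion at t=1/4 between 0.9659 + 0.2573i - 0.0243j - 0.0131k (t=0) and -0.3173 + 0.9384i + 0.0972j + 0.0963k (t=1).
0.9909 - 0.1121i - 0.0577j - 0.0473k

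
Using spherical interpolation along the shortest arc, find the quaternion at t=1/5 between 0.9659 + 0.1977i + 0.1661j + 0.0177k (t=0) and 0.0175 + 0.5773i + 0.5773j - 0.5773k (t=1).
0.8783 + 0.3368i + 0.3082j - 0.142k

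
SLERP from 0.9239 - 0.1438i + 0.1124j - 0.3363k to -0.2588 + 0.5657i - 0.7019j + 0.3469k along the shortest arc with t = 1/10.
0.8929 - 0.202i + 0.189j - 0.3553k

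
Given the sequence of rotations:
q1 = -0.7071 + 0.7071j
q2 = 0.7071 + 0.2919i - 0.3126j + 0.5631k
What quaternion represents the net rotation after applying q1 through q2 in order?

q2 · q1 = -0.279 - 0.6046i + 0.721j - 0.1918k
-0.279 - 0.6046i + 0.721j - 0.1918k


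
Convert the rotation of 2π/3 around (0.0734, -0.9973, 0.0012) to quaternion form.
0.5 + 0.0636i - 0.8637j + 0.001k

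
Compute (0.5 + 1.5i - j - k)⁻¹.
0.1111 - 0.3333i + 0.2222j + 0.2222k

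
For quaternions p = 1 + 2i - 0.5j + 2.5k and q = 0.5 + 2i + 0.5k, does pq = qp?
No: pq = -4.75 + 2.75i + 3.75j + 2.75k ≠ -4.75 + 3.25i - 4.25j + 0.75k = qp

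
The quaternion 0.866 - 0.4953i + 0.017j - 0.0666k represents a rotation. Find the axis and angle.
axis = (-0.9905, 0.034, -0.1332), θ = π/3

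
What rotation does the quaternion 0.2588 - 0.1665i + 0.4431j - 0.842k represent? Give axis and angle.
axis = (-0.1724, 0.4587, -0.8717), θ = 5π/6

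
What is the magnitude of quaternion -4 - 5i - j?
√42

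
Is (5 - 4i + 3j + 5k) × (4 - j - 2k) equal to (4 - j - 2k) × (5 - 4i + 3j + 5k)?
No: pq = 33 - 17i - j + 14k ≠ 33 - 15i + 15j + 6k = qp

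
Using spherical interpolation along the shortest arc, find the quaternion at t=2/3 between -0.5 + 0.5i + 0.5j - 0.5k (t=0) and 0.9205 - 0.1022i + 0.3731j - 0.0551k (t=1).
-0.9367 + 0.2951i - 0.0776j - 0.1718k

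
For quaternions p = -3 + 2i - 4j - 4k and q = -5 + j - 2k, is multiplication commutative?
No: pq = 11 + 2i + 21j + 28k ≠ 11 - 22i + 13j + 24k = qp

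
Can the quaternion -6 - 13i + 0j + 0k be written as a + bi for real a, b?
Yes. The quaternion -6 - 13i has j- and k-coefficients y = z = 0, so it lies in the complex subalgebra spanned by 1 and i.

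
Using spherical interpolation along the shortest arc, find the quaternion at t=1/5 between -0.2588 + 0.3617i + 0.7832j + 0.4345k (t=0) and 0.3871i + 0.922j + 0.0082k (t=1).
-0.2105 + 0.3752i + 0.8299j + 0.3552k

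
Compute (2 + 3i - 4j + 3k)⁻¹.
0.0526 - 0.0789i + 0.1053j - 0.0789k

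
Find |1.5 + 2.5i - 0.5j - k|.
3.122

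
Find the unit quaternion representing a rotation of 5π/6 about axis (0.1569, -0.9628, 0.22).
0.2588 + 0.1516i - 0.93j + 0.2125k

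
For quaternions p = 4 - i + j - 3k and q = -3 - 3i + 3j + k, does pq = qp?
No: pq = -15 + i + 19j + 13k ≠ -15 - 19i - j + 13k = qp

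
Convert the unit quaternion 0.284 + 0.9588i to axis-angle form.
axis = (1, 0, 0), θ = 147°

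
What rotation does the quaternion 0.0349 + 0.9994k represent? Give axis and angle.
axis = (0, 0, 1), θ = 176°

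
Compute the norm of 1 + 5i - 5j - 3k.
√60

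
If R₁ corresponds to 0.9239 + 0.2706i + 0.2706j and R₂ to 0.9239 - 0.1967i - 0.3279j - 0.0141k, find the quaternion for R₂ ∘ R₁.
0.9955 + 0.0721i - 0.0568j + 0.0225k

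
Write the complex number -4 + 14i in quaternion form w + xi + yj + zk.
-4 + 14i + 0j + 0k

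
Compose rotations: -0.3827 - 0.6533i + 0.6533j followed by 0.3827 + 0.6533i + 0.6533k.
0.2803 - 0.9268i - 0.1768j + 0.1768k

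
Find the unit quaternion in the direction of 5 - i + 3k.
0.8452 - 0.169i + 0.5071k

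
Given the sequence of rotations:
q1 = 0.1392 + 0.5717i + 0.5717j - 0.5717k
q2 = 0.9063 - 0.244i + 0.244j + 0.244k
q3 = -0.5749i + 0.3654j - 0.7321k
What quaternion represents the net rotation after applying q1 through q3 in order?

q2 · q1 = 0.2657 + 0.2052i + 0.5521j - 0.7632k
q3 · q2 · q1 = -0.6425 - 0.0274i - 0.4919j - 0.5869k
-0.6425 - 0.0274i - 0.4919j - 0.5869k


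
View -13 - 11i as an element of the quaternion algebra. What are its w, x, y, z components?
-13 - 11i + 0j + 0k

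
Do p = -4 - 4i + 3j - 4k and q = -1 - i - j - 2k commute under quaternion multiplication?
No: pq = -5 - 2i - 3j + 19k ≠ -5 + 18i + 5j + 5k = qp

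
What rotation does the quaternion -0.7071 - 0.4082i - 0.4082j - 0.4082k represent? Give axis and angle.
axis = (-√3/3, -√3/3, -√3/3), θ = 3π/2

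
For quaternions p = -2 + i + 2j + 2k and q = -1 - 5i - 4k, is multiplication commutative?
No: pq = 15 + i - 8j + 16k ≠ 15 + 17i + 4j - 4k = qp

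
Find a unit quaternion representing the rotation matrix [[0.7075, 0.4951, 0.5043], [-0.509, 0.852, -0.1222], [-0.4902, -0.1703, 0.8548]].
0.9239 - 0.013i + 0.2691j - 0.2717k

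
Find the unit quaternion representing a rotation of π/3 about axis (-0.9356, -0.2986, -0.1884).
0.866 - 0.4678i - 0.1493j - 0.0942k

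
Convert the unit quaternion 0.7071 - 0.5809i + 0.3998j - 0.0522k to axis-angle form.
axis = (-0.8215, 0.5654, -0.0738), θ = π/2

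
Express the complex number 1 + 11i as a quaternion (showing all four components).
1 + 11i + 0j + 0k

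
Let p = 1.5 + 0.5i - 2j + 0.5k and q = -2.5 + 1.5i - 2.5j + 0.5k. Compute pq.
-9.75 + 1.25i + 1.75j + 1.25k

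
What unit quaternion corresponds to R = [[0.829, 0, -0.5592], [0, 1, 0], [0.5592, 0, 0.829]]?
0.9563 - 0.2924j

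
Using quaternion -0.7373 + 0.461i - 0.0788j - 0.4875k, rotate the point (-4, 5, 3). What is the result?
(-7.007, 0.183, 0.936)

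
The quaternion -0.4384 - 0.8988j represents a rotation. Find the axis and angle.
axis = (0, -1, 0), θ = 232°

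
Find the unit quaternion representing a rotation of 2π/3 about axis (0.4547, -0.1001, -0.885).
0.5 + 0.3938i - 0.0867j - 0.7664k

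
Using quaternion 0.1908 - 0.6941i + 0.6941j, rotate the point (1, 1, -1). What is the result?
(-1.192, -1.192, 0.397)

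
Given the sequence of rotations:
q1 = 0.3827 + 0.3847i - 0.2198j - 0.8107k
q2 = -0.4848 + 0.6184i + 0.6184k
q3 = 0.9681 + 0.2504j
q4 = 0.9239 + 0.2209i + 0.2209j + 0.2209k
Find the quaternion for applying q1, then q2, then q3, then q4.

q2 · q1 = 0.0779 + 0.1861i + 0.8458j + 0.4938k
q3 · q2 · q1 = -0.1364 + 0.3038i + 0.8383j + 0.4314k
q4 · q3 · q2 · q1 = -0.4736 + 0.1607i + 0.7162j + 0.4865k
-0.4736 + 0.1607i + 0.7162j + 0.4865k


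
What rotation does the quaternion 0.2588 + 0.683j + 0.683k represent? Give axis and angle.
axis = (0, √2/2, √2/2), θ = 5π/6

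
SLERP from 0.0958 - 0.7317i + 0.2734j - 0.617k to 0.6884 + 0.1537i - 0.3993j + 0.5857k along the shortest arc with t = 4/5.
-0.5662 - 0.3059i + 0.4069j - 0.6483k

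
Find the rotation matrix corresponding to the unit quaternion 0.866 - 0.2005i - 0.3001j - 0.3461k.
[[0.5803, 0.7198, -0.381], [-0.4791, 0.68, 0.555], [0.6586, -0.1395, 0.7395]]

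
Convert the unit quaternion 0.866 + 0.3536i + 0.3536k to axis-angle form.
axis = (√2/2, 0, √2/2), θ = π/3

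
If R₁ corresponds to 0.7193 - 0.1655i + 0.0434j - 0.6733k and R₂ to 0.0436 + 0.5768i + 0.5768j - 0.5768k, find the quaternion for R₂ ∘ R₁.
-0.2866 + 0.0444i + 0.9006j - 0.3238k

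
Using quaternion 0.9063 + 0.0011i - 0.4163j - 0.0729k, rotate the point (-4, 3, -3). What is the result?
(0.087, 3.324, -4.79)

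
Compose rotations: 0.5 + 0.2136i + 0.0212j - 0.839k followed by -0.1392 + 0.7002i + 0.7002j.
-0.234 - 0.2671i + 0.9346j - 0.0179k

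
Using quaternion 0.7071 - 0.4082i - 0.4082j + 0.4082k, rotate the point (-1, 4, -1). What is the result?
(-0.399, 0.179, -4.22)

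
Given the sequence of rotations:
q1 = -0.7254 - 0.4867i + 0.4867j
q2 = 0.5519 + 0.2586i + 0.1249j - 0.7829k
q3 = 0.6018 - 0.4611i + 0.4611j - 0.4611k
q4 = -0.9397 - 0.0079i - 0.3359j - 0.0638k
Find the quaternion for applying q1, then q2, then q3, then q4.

q2 · q1 = -0.3353 - 0.0752i + 0.559j + 0.7546k
q3 · q2 · q1 = -0.1463 + 0.7151i + 0.5644j + 0.3856k
q4 · q3 · q2 · q1 = 0.3573 - 0.7643i - 0.5238j - 0.1173k
0.3573 - 0.7643i - 0.5238j - 0.1173k


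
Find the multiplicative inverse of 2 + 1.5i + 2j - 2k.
0.1404 - 0.1053i - 0.1404j + 0.1404k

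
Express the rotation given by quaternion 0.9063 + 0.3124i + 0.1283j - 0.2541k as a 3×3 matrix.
[[0.8379, 0.5407, 0.0738], [-0.3804, 0.6757, -0.6315], [-0.3913, 0.5011, 0.7719]]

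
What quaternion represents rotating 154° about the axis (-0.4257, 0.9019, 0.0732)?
0.225 - 0.4148i + 0.8788j + 0.0713k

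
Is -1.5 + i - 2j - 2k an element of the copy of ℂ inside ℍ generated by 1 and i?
No. The quaternion -1.5 + i - 2j - 2k has j-coefficient y = -2 and k-coefficient z = -2, not both zero, so it does not lie in the complex subalgebra spanned by 1 and i.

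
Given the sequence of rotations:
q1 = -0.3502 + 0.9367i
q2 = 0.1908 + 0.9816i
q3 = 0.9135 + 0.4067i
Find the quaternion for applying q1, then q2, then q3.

q2 · q1 = -0.9863 - 0.165i
q3 · q2 · q1 = -0.8339 - 0.5519i
-0.8339 - 0.5519i


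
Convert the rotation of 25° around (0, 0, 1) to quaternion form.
0.9763 + 0.2164k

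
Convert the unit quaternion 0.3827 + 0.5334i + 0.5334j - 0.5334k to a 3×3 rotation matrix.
[[-0.1381, 0.9773, -0.1608], [0.1608, -0.1381, -0.9773], [-0.9773, -0.1608, -0.1381]]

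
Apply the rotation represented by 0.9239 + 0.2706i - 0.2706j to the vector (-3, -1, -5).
(0.086, 2.086, -5.536)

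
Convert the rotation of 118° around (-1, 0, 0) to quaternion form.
0.515 - 0.8572i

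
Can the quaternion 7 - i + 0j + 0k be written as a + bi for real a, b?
Yes. The quaternion 7 - i has j- and k-coefficients y = z = 0, so it lies in the complex subalgebra spanned by 1 and i.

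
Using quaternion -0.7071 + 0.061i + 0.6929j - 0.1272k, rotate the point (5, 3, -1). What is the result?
(0.746, 4.293, 4.002)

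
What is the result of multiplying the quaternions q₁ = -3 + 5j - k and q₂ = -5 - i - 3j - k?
29 - 5i - 15j + 13k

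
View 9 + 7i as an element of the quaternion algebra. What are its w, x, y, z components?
9 + 7i + 0j + 0k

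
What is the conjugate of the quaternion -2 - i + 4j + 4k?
-2 + i - 4j - 4k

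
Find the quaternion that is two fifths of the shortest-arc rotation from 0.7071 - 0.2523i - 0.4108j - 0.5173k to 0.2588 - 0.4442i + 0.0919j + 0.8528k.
0.393 + 0.0482i - 0.358j - 0.8456k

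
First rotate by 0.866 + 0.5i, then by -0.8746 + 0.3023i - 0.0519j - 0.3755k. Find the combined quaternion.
-0.9086 - 0.1755i - 0.2327j - 0.2992k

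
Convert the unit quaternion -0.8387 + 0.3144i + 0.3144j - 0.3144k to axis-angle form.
axis = (√3/3, √3/3, -√3/3), θ = 294°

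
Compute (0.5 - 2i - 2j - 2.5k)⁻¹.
0.0345 + 0.1379i + 0.1379j + 0.1724k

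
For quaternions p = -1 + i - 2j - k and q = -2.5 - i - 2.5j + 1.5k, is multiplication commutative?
No: pq = -7i + 7j - 3.5k ≠ 4i + 8j + 5.5k = qp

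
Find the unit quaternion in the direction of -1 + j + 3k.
-0.3015 + 0.3015j + 0.9045k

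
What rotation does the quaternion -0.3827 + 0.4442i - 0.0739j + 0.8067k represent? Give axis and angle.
axis = (0.4808, -0.08, 0.8732), θ = 5π/4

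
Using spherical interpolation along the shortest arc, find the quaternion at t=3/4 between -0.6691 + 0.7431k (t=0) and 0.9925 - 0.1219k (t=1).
-0.955 + 0.2966k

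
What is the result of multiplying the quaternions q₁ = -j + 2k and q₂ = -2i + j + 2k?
-3 - 4i - 4j - 2k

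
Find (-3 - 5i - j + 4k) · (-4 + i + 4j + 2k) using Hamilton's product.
13 - i + 6j - 41k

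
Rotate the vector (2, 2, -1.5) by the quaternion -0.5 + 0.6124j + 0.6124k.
(1.143, -1.85, 2.35)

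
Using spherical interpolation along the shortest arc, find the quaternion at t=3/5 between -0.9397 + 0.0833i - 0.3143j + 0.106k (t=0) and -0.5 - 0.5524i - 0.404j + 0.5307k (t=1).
-0.7542 - 0.3263i - 0.4082j + 0.3976k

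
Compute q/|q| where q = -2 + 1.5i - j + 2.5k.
-0.5443 + 0.4082i - 0.2722j + 0.6804k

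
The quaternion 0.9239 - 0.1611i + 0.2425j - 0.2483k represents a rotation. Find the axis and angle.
axis = (-0.421, 0.6338, -0.6489), θ = π/4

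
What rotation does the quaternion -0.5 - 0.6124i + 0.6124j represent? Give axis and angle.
axis = (-√2/2, √2/2, 0), θ = 4π/3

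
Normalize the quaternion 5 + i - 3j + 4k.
0.7001 + 0.14i - 0.4201j + 0.5601k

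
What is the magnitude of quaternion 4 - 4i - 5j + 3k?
√66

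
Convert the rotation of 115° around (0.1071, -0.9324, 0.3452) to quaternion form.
0.5373 + 0.0903i - 0.7864j + 0.2911k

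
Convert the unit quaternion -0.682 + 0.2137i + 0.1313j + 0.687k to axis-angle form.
axis = (0.2922, 0.1795, 0.9394), θ = 266°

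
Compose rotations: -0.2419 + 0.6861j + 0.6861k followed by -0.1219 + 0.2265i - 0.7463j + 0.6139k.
0.1203 - 0.988i - 0.0585j - 0.0767k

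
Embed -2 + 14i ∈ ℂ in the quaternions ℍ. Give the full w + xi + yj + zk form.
-2 + 14i + 0j + 0k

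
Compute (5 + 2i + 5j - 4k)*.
5 - 2i - 5j + 4k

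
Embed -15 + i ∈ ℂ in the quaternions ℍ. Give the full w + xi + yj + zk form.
-15 + i + 0j + 0k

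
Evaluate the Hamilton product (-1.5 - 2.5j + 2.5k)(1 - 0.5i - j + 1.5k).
-7.75 - 0.5i - 2.25j - k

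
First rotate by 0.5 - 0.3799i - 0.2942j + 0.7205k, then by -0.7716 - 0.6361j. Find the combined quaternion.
-0.5729 - 0.1652i - 0.091j - 0.7976k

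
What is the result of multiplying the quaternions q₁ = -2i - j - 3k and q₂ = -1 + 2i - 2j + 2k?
8 - 6i - j + 9k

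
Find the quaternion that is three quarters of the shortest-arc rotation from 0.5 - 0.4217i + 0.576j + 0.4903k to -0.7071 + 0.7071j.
-0.4574 - 0.1564i + 0.8563j + 0.1818k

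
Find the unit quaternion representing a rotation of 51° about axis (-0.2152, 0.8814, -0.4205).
0.9026 - 0.0926i + 0.3795j - 0.181k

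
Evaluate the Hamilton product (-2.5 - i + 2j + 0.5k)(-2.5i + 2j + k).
-7 + 7.25i - 5.25j + 0.5k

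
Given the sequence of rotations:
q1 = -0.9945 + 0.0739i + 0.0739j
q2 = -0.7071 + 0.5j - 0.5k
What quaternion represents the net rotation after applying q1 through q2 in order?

q2 · q1 = 0.6663 - 0.0153i - 0.5865j + 0.4603k
0.6663 - 0.0153i - 0.5865j + 0.4603k


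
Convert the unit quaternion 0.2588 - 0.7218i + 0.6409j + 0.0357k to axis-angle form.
axis = (-0.7473, 0.6635, 0.037), θ = 5π/6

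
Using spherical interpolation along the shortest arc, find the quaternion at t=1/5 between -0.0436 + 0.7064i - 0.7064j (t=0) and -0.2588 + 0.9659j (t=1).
0.0216 + 0.5903i - 0.8069j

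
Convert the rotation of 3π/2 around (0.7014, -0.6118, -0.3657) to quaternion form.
-0.7071 + 0.496i - 0.4326j - 0.2586k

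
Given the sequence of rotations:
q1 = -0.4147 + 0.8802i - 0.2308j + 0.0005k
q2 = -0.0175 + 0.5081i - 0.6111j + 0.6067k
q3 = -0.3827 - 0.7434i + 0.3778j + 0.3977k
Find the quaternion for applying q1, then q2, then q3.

q2 · q1 = -0.5813 - 0.0864i + 0.7912j + 0.169k
q3 · q2 · q1 = -0.2079 + 0.2144i - 0.4311j - 0.8514k
-0.2079 + 0.2144i - 0.4311j - 0.8514k


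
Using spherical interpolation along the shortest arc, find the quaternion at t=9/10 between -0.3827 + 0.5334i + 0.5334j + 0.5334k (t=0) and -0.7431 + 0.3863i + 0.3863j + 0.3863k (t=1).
-0.7126 + 0.405i + 0.405j + 0.405k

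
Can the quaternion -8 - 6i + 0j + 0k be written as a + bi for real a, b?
Yes. The quaternion -8 - 6i has j- and k-coefficients y = z = 0, so it lies in the complex subalgebra spanned by 1 and i.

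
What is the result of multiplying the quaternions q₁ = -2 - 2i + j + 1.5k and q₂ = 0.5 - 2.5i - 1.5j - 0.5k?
-3.75 + 5.75i - 1.25j + 7.25k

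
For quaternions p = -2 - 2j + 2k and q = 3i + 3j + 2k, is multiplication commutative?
No: pq = 2 - 16i + 2k ≠ 2 + 4i - 12j - 10k = qp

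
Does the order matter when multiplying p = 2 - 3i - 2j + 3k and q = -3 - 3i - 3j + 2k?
Yes: pq = -27 + 8i - 3j - 2k ≠ -27 - 2i + 3j - 8k = qp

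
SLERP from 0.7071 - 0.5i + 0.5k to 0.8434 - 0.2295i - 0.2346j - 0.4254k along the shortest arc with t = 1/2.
0.8957 - 0.4214i - 0.1355j + 0.0431k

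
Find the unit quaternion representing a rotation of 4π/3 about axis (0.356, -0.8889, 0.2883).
-0.5 + 0.3083i - 0.7698j + 0.2497k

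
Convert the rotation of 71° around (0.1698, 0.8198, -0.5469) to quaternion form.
0.8141 + 0.0986i + 0.4761j - 0.3176k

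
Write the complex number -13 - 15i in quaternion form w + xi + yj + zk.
-13 - 15i + 0j + 0k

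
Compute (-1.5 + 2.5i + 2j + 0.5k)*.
-1.5 - 2.5i - 2j - 0.5k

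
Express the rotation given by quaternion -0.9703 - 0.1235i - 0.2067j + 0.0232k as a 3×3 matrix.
[[0.9135, 0.0961, 0.3954], [0.006, 0.9684, -0.2493], [-0.4069, 0.2301, 0.884]]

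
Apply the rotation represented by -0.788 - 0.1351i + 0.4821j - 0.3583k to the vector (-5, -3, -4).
(3.345, -2.059, -5.88)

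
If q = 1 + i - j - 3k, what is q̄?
1 - i + j + 3k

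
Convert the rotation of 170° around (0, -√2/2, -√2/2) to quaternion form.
0.0872 - 0.7044j - 0.7044k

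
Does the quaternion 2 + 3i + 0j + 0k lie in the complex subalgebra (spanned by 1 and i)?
Yes. The quaternion 2 + 3i has j- and k-coefficients y = z = 0, so it lies in the complex subalgebra spanned by 1 and i.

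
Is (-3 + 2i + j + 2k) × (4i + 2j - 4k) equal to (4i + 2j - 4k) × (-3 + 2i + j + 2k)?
No: pq = -2 - 20i + 10j + 12k ≠ -2 - 4i - 22j + 12k = qp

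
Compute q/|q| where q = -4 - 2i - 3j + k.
-0.7303 - 0.3651i - 0.5477j + 0.1826k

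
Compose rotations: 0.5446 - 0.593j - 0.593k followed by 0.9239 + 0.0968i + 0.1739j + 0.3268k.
0.8001 + 0.1434i - 0.3958j - 0.4273k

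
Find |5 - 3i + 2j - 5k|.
√63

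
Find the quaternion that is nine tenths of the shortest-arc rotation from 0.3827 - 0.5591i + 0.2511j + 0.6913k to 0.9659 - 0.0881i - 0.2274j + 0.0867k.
0.9566 - 0.1528i - 0.1826j + 0.168k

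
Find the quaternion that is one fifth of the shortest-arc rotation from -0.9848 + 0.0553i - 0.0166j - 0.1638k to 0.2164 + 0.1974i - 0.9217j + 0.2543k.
-0.9473 - 0.0038i + 0.2358j - 0.2169k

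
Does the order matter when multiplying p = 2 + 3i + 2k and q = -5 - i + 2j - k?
Yes: pq = -5 - 21i + 5j - 6k ≠ -5 - 13i + 3j - 18k = qp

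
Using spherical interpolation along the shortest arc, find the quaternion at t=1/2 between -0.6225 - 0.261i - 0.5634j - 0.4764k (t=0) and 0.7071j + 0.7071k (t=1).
-0.3342 - 0.1401i - 0.682j - 0.6353k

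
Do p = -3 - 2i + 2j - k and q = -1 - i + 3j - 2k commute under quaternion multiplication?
No: pq = -7 + 4i - 14j + 3k ≠ -7 + 6i - 8j + 11k = qp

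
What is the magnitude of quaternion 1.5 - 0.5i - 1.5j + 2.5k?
√11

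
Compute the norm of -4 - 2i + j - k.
√22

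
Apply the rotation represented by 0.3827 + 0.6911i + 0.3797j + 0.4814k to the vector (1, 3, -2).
(-1.195, -0.036, 3.546)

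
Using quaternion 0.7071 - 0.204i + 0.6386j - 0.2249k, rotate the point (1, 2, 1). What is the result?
(1.193, 1.054, -1.862)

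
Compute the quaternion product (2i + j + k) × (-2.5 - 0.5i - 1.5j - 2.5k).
5 - 6i + 2j - 5k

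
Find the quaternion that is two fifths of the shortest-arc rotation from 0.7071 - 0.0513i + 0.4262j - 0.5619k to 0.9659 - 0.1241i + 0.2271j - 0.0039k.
0.8563 - 0.0851i + 0.3649j - 0.3553k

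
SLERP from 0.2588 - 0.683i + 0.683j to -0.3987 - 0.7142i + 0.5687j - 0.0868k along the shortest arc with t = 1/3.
0.0377 - 0.7318i + 0.6797j - 0.0311k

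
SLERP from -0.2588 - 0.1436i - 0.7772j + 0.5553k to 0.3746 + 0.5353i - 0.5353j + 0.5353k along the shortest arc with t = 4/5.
0.2583 + 0.4225i - 0.64j + 0.5876k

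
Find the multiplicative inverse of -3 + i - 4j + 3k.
-0.0857 - 0.0286i + 0.1143j - 0.0857k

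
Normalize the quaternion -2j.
-j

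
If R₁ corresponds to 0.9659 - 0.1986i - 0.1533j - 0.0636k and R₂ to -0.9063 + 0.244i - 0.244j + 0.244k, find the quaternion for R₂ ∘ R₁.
-0.8488 + 0.4686i - 0.1297j + 0.2075k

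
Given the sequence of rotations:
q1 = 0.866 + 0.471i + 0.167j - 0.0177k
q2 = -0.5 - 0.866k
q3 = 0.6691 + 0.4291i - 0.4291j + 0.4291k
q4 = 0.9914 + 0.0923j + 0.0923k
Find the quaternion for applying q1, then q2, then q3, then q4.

q2 · q1 = -0.4483 - 0.0909i - 0.4914j - 0.7411k
q3 · q2 · q1 = -0.1538 + 0.2757i + 0.1426j - 0.9381k
q4 · q3 · q2 · q1 = -0.0791 + 0.1736i + 0.1526j - 0.9697k
-0.0791 + 0.1736i + 0.1526j - 0.9697k


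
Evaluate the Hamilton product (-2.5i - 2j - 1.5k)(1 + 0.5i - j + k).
0.75 - 6i - 0.25j + 2k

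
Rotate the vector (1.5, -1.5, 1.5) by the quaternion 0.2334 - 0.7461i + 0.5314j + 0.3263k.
(1.393, 0.571, -2.117)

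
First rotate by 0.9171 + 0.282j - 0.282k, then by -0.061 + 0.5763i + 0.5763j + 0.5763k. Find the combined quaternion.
-0.0559 + 0.2035i + 0.6738j + 0.7082k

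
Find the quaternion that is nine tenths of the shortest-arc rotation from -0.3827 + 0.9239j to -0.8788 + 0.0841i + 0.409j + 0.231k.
-0.8491 + 0.0772i + 0.4777j + 0.212k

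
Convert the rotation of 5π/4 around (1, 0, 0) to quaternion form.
-0.3827 + 0.9239i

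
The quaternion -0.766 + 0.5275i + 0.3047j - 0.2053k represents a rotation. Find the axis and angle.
axis = (0.8206, 0.474, -0.3194), θ = 280°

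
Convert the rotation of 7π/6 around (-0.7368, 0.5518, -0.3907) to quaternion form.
-0.2588 - 0.7117i + 0.533j - 0.3774k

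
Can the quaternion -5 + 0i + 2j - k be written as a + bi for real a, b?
No. The quaternion -5 + 2j - k has j-coefficient y = 2 and k-coefficient z = -1, not both zero, so it does not lie in the complex subalgebra spanned by 1 and i.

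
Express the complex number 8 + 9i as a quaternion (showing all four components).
8 + 9i + 0j + 0k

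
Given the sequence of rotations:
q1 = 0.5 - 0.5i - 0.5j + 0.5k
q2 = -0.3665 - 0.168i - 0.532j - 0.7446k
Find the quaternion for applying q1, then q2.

q2 · q1 = -0.161 - 0.5391i + 0.3735j - 0.7376k
-0.161 - 0.5391i + 0.3735j - 0.7376k


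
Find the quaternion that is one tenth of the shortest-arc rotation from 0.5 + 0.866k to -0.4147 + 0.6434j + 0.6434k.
0.4201 + 0.0831j + 0.9036k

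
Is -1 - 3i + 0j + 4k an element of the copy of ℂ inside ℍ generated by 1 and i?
No. The quaternion -1 - 3i + 4k has j-coefficient y = 0 and k-coefficient z = 4, not both zero, so it does not lie in the complex subalgebra spanned by 1 and i.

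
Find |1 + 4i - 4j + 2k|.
√37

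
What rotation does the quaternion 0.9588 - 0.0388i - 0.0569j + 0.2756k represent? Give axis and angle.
axis = (-0.1366, -0.2003, 0.9702), θ = 33°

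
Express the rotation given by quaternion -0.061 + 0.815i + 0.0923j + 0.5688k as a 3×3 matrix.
[[0.3359, 0.2198, 0.9159], [0.0811, -0.9755, 0.2044], [0.9384, 0.0056, -0.3455]]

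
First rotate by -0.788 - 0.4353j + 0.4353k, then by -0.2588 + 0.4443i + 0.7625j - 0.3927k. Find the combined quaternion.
0.7068 - 0.1891i - 0.6816j + 0.0034k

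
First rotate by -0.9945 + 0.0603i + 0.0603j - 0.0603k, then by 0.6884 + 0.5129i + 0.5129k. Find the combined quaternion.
-0.6846 - 0.4995i + 0.1034j - 0.5207k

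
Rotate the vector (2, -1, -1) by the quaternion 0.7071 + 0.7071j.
(-1, -1, -2)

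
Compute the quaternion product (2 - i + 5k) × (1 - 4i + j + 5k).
-27 - 14i - 13j + 14k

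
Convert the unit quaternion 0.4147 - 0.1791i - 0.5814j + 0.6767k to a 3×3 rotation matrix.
[[-0.5919, -0.353, -0.7246], [0.7695, 0.02, -0.6383], [0.2398, -0.9354, 0.2598]]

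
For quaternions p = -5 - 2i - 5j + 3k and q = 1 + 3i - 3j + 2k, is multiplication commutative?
No: pq = -20 - 18i + 23j + 14k ≠ -20 - 16i - 3j - 28k = qp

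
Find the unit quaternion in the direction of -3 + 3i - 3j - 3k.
-0.5 + 0.5i - 0.5j - 0.5k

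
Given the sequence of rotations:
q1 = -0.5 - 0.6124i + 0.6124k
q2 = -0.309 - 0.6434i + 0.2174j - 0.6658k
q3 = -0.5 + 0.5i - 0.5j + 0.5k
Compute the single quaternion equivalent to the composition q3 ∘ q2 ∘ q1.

q2 · q1 = 0.1682 + 0.6441i + 0.6931j + 0.2768k
q3 · q2 · q1 = -0.198 - 0.7229i - 0.247j + 0.6143k
-0.198 - 0.7229i - 0.247j + 0.6143k


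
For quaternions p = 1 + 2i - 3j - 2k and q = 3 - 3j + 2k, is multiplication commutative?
No: pq = -2 - 6i - 16j - 10k ≠ -2 + 18i - 8j + 2k = qp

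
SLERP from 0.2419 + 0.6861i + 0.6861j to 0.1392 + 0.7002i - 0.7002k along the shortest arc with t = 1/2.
0.219 + 0.7967i + 0.3943j - 0.4024k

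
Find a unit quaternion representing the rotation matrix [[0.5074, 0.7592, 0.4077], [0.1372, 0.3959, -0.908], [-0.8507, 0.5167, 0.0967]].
0.7071 + 0.5037i + 0.4449j - 0.2199k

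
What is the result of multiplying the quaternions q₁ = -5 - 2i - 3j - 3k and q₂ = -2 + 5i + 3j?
29 - 12i - 24j + 15k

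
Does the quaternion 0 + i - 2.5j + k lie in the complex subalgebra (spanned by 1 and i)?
No. The quaternion i - 2.5j + k has j-coefficient y = -2.5 and k-coefficient z = 1, not both zero, so it does not lie in the complex subalgebra spanned by 1 and i.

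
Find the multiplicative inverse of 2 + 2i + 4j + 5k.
0.0408 - 0.0408i - 0.0816j - 0.102k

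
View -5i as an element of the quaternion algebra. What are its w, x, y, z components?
0 - 5i + 0j + 0k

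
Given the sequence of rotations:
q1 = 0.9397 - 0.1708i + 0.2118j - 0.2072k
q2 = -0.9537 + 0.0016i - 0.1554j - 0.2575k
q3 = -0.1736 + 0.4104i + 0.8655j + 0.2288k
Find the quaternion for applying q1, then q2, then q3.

q2 · q1 = -0.9164 + 0.2511i - 0.3037j - 0.0706k
q3 · q2 · q1 = 0.335 - 0.4113i - 0.654j - 0.5394k
0.335 - 0.4113i - 0.654j - 0.5394k


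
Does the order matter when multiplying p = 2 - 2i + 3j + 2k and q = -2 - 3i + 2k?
Yes: pq = -14 + 4i - 8j + 9k ≠ -14 - 8i - 4j - 9k = qp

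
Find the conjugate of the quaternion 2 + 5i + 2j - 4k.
2 - 5i - 2j + 4k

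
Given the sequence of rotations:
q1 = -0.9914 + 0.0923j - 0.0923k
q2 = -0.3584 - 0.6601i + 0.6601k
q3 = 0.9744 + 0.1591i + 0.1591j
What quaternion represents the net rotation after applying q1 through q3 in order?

q2 · q1 = 0.4162 + 0.5935i - 0.094j - 0.6823k
q3 · q2 · q1 = 0.3261 + 0.536i + 0.0832j - 0.7742k
0.3261 + 0.536i + 0.0832j - 0.7742k


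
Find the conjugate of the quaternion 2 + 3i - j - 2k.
2 - 3i + j + 2k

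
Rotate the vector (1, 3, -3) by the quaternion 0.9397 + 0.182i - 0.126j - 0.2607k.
(3.16, 2.687, -1.341)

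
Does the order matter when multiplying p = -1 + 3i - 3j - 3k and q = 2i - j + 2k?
Yes: pq = -3 - 11i - 11j + k ≠ -3 + 7i + 13j - 5k = qp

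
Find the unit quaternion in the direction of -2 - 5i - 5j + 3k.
-0.252 - 0.6299i - 0.6299j + 0.378k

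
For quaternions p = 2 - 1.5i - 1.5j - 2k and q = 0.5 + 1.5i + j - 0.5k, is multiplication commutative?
No: pq = 3.75 + 5i - 2.5j - 1.25k ≠ 3.75 - 0.5i + 5j - 2.75k = qp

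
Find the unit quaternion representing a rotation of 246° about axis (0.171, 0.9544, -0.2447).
-0.5446 + 0.1434i + 0.8004j - 0.2052k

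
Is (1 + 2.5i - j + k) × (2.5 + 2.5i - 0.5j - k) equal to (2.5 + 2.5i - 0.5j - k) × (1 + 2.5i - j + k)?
No: pq = -3.25 + 10.25i + 2j + 2.75k ≠ -3.25 + 7.25i - 8j + 0.25k = qp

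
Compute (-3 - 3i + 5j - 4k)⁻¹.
-0.0508 + 0.0508i - 0.0847j + 0.0678k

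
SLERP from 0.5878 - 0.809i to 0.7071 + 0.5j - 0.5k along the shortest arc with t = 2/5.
0.752 - 0.5629i + 0.2425j - 0.2425k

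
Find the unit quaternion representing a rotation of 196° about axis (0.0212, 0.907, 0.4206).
-0.1392 + 0.021i + 0.8982j + 0.4165k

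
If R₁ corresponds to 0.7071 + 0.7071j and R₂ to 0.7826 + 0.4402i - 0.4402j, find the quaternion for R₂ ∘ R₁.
0.8646 + 0.3113i + 0.2421j + 0.3113k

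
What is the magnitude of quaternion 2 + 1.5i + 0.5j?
2.55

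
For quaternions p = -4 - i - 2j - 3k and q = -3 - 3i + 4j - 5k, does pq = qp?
No: pq = 2 + 37i - 6j + 19k ≠ 2 - 7i - 14j + 39k = qp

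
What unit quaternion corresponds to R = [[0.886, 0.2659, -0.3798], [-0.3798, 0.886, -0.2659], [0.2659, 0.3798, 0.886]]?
0.9563 + 0.1688i - 0.1688j - 0.1688k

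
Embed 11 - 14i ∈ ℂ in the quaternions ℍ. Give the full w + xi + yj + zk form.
11 - 14i + 0j + 0k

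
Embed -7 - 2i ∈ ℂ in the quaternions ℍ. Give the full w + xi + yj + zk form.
-7 - 2i + 0j + 0k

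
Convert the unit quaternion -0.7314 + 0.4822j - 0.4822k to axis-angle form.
axis = (0, √2/2, -√2/2), θ = 274°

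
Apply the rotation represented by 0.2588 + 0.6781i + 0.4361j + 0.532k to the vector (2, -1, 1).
(0.738, 2.332, -0.123)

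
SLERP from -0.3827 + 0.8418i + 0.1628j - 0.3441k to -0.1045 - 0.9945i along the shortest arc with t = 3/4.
-0.0214 + 0.9946i + 0.0435j - 0.092k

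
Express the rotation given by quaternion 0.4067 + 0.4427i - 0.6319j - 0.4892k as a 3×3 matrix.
[[-0.2772, -0.1616, -0.9471], [-0.9574, 0.1294, 0.2582], [0.0808, 0.9783, -0.1906]]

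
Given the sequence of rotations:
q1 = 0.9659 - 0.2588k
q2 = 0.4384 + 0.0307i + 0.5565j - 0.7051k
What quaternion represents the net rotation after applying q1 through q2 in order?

q2 · q1 = 0.241 - 0.1144i + 0.5455j - 0.7945k
0.241 - 0.1144i + 0.5455j - 0.7945k


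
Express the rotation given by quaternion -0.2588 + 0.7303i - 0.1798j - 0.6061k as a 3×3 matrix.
[[0.2006, -0.5763, -0.7922], [0.0511, -0.8014, 0.596], [-0.9783, -0.16, -0.1313]]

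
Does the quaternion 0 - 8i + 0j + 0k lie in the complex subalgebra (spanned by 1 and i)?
Yes. The quaternion -8i has j- and k-coefficients y = z = 0, so it lies in the complex subalgebra spanned by 1 and i.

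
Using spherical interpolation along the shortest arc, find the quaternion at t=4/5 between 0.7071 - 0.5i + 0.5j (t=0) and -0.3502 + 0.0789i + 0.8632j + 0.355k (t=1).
-0.1206 - 0.0697i + 0.935j + 0.3261k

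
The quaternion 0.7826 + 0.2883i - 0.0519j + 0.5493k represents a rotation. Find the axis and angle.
axis = (0.4631, -0.0834, 0.8824), θ = 77°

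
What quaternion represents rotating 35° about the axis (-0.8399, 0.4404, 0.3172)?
0.9537 - 0.2526i + 0.1324j + 0.0954k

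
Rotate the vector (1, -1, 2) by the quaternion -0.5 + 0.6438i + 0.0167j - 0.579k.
(-0.638, 2.349, 0.275)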